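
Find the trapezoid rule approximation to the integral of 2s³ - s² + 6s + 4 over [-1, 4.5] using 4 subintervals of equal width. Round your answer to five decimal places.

270.03711

Δs = (4.5 − (-1))/4 = 1.375.
f(-1) = -5, f(0.375) = 6.21484375, f(1.75) = 22.15625, f(3.125) = 74.01953125, f(4.5) = 193.
T_4 = (Δs/2)·[f(s_0) + 2f(s_1) + 2f(s_2) + 2f(s_3) + f(s_4)].
Sum ≈ 270.03711.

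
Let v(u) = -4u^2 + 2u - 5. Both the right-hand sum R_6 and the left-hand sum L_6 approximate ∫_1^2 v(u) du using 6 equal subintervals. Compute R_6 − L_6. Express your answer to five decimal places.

-1.66667

R_6 ≈ -12.1851852.
L_6 ≈ -10.5185185.
R_6 − L_6 ≈ -1.66667.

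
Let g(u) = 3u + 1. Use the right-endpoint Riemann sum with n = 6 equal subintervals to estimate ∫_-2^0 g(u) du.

-3

Δu = (0 − (-2))/6 = 1/3.
Right endpoints: -5/3, -4/3, -1, -2/3, -1/3, 0.
g(-5/3) = -4, g(-4/3) = -3, g(-1) = -2, g(-2/3) = -1, g(-1/3) = 0, g(0) = 1.
Sum = Δu · [g(-5/3) + g(-4/3) + g(-1) + ...].
Sum = -3.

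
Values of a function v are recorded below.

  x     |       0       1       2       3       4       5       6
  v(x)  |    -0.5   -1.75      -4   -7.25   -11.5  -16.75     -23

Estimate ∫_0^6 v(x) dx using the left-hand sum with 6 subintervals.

-41.75

Δx = 1.
Sum = 1·[(-0.5) + (-1.75) + (-4) + (-7.25) + (-11.5) + (-16.75)] = -41.75.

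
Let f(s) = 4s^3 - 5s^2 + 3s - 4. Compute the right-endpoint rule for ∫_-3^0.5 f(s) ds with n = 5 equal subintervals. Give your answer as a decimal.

Δs = (0.5 − (-3))/5 = 0.7.
Right endpoints: -2.3, -1.6, -0.9, -0.2, 0.5.
f(-2.3) = -86.018, f(-1.6) = -37.984, f(-0.9) = -13.666, f(-0.2) = -4.832, f(0.5) = -3.25.
Sum = Δs · [f(-2.3) + f(-1.6) + f(-0.9) + f(-0.2) + f(0.5)].
Sum = -102.025.

-102.025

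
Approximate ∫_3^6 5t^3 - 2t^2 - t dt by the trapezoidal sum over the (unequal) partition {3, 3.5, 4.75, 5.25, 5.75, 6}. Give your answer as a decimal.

Subinterval widths: 0.5, 1.25, 0.5, 0.5, 0.25.
f(3) = 114, f(3.5) = 186.375, f(4.75) = 485.984375, f(5.25) = 663.140625, f(5.75) = 878.671875, f(6) = 1002.
On each subinterval the trapezoid contributes (Δt_i/2)·[f(t_{i-1}) + f(t_i)].
Sum = 1403.13671875.

1403.13671875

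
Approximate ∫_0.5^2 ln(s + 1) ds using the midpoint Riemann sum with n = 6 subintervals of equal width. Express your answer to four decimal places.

1.1885

Δs = (2 − 0.5)/6 = 0.25.
Midpoints: 0.625, 0.875, 1.125, 1.375, 1.625, 1.875.
f(0.625) ≈ 0.4855, f(0.875) ≈ 0.6286, f(1.125) ≈ 0.7538, f(1.375) ≈ 0.8650, f(1.625) ≈ 0.9651, f(1.875) ≈ 1.0561.
Sum = Δs · [f(0.625) + f(0.875) + f(1.125) + ...].
Sum ≈ 1.1885.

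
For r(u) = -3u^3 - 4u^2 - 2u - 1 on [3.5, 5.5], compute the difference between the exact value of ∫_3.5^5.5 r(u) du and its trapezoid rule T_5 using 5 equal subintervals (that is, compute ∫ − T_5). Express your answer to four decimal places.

2.3733

Exact integral: ∫_3.5^5.5 r(u) du ≈ -758.416667.
T_5 = -760.79.
Error ≈ -758.416667 − (-760.79) ≈ 2.3733.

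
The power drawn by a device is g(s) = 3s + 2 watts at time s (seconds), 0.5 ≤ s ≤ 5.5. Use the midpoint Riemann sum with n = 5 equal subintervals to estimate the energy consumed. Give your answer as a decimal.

Δs = (5.5 − 0.5)/5 = 1.
Midpoints: 1, 2, 3, 4, 5.
g(1) = 5, g(2) = 8, g(3) = 11, g(4) = 14, g(5) = 17.
Sum = Δs · [g(1) + g(2) + g(3) + g(4) + g(5)].
Sum = 55.

55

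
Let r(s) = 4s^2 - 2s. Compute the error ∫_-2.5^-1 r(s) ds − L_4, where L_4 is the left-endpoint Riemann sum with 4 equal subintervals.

Exact integral: ∫_-2.5^-1 r(s) ds = 24.75.
L_4 = 29.390625.
Error = 24.75 − 29.390625 = -4.640625.

-4.640625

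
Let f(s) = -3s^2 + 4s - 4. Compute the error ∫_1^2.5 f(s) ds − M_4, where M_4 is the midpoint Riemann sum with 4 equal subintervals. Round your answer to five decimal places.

Exact integral: ∫_1^2.5 f(s) ds = -10.125.
M_4 ≈ -10.0722656.
Error ≈ -10.125 − (-10.0722656) ≈ -0.05273.

-0.05273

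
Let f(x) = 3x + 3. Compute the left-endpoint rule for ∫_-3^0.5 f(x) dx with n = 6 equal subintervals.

Δx = (0.5 − (-3))/6 = 7/12.
Left endpoints: -3, -29/12, -11/6, -1.25, -2/3, -1/12.
f(-3) = -6, f(-29/12) = -4.25, f(-11/6) = -2.5, f(-1.25) = -0.75, f(-2/3) = 1, f(-1/12) = 2.75.
Sum = Δx · [f(-3) + f(-29/12) + f(-11/6) + ...].
Sum = -5.6875.

-5.6875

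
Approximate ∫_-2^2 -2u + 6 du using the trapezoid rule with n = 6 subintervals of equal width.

24

Δu = (2 − (-2))/6 = 2/3.
f(-2) = 10, f(-4/3) = 26/3, f(-2/3) = 22/3, f(0) = 6, f(2/3) = 14/3, f(4/3) = 10/3, f(2) = 2.
T_6 = (Δu/2)·[f(u_0) + 2f(u_1) + ... + 2f(u_{5}) + f(u_6)].
Sum = 24.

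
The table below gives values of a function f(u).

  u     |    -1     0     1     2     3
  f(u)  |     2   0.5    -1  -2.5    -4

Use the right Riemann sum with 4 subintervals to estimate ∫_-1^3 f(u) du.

Δu = 1.
Sum = 1·[0.5 + (-1) + (-2.5) + (-4)] = -7.

-7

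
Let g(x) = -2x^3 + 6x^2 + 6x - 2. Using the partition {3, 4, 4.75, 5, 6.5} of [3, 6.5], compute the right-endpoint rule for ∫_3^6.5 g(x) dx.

-455.4765625

Subinterval widths: 1, 0.75, 0.25, 1.5.
Right endpoints: 4, 4.75, 5, 6.5.
g(4) = -10, g(4.75) = -52.46875, g(5) = -72, g(6.5) = -258.75.
Sum = Σ Δx_i · g(x_i).
Sum = -455.4765625.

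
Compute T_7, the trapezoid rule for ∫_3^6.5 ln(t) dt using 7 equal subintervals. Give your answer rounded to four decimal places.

Δt = (6.5 − 3)/7 = 0.5.
f(3) ≈ 1.0986, f(3.5) ≈ 1.2528, f(4) ≈ 1.3863, f(4.5) ≈ 1.5041, f(5) ≈ 1.6094, f(5.5) ≈ 1.7047, f(6) ≈ 1.7918, f(6.5) ≈ 1.8718.
T_7 = (Δt/2)·[f(t_0) + 2f(t_1) + ... + 2f(t_{6}) + f(t_7)].
Sum ≈ 5.3671.

5.3671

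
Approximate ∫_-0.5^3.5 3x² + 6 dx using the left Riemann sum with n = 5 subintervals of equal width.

53.88

Δx = (3.5 − (-0.5))/5 = 0.8.
Left endpoints: -0.5, 0.3, 1.1, 1.9, 2.7.
f(-0.5) = 6.75, f(0.3) = 6.27, f(1.1) = 9.63, f(1.9) = 16.83, f(2.7) = 27.87.
Sum = Δx · [f(-0.5) + f(0.3) + f(1.1) + f(1.9) + f(2.7)].
Sum = 53.88.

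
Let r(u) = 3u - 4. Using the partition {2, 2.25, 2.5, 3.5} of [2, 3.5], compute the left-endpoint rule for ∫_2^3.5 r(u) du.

Subinterval widths: 0.25, 0.25, 1.
Left endpoints: 2, 2.25, 2.5.
r(2) = 2, r(2.25) = 2.75, r(2.5) = 3.5.
Sum = Σ Δu_i · r(u_i).
Sum = 4.6875.

4.6875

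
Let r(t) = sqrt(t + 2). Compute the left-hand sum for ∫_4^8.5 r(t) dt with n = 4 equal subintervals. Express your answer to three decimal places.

12.435

Δt = (8.5 − 4)/4 = 1.125.
Left endpoints: 4, 5.125, 6.25, 7.375.
r(4) ≈ 2.449, r(5.125) ≈ 2.669, r(6.25) ≈ 2.872, r(7.375) ≈ 3.062.
Sum = Δt · [r(4) + r(5.125) + r(6.25) + r(7.375)].
Sum ≈ 12.435.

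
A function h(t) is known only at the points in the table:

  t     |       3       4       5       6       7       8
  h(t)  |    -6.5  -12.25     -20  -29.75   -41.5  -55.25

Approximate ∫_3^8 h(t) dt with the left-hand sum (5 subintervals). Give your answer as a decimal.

-110

Δt = 1.
Sum = 1·[(-6.5) + (-12.25) + (-20) + (-29.75) + (-41.5)] = -110.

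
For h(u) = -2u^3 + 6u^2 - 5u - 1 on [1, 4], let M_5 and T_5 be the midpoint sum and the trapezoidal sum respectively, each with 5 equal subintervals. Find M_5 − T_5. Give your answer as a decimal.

M_5 = -41.19.
T_5 = -43.62.
M_5 − T_5 = 2.43.

2.43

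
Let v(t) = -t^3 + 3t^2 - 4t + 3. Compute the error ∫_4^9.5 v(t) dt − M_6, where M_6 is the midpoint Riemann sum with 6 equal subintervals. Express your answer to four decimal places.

-6.6434

Exact integral: ∫_4^9.5 v(t) dt = -1310.890625.
M_6 ≈ -1304.247179.
Error ≈ -1310.890625 − (-1304.247179) ≈ -6.6434.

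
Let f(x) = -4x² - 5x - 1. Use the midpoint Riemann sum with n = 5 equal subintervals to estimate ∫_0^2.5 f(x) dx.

-38.75

Δx = (2.5 − 0)/5 = 0.5.
Midpoints: 0.25, 0.75, 1.25, 1.75, 2.25.
f(0.25) = -2.5, f(0.75) = -7, f(1.25) = -13.5, f(1.75) = -22, f(2.25) = -32.5.
Sum = Δx · [f(0.25) + f(0.75) + f(1.25) + f(1.75) + f(2.25)].
Sum = -38.75.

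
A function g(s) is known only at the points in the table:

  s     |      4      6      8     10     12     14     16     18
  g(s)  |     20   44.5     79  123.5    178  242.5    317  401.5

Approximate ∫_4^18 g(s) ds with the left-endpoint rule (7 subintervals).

2009

Δs = 2.
Sum = 2·[20 + 44.5 + 79 + 123.5 + 178 + 242.5 + 317] = 2009.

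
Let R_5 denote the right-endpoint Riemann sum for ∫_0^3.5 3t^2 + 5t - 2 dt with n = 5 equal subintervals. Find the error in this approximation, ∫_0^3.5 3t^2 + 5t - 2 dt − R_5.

Exact integral: ∫_0^3.5 f(t) dt = 66.5.
R_5 = 86.345.
Error = 66.5 − 86.345 = -19.845.

-19.845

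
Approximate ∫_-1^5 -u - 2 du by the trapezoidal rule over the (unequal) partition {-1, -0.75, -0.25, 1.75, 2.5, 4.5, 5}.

Subinterval widths: 0.25, 0.5, 2, 0.75, 2, 0.5.
f(-1) = -1, f(-0.75) = -1.25, f(-0.25) = -1.75, f(1.75) = -3.75, f(2.5) = -4.5, f(4.5) = -6.5, f(5) = -7.
On each subinterval the trapezoid contributes (Δu_i/2)·[f(u_{i-1}) + f(u_i)].
Sum = -24.

-24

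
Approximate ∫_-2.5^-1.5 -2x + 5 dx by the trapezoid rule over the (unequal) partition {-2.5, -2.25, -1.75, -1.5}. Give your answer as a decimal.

9

Subinterval widths: 0.25, 0.5, 0.25.
f(-2.5) = 10, f(-2.25) = 9.5, f(-1.75) = 8.5, f(-1.5) = 8.
On each subinterval the trapezoid contributes (Δx_i/2)·[f(x_{i-1}) + f(x_i)].
Sum = 9.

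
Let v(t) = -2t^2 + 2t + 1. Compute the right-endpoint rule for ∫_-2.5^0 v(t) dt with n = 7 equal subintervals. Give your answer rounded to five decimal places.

Δt = (0 − (-2.5))/7 = 5/14.
Right endpoints: -15/7, -25/14, -10/7, -15/14, -5/7, -5/14, 0.
v(-15/7) = -611/49, v(-25/14) = -877/98, v(-10/7) = -291/49, v(-15/14) = -337/98, v(-5/7) = -71/49, v(-5/14) = 3/98, v(0) = 1.
Sum = Δt · [v(-15/7) + v(-25/14) + v(-10/7) + ...].
Sum ≈ -11.14796.

-11.14796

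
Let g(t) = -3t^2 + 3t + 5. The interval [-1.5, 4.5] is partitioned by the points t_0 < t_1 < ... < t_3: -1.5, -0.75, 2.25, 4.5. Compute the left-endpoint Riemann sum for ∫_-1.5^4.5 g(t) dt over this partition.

-9.234375

Subinterval widths: 0.75, 3, 2.25.
Left endpoints: -1.5, -0.75, 2.25.
g(-1.5) = -6.25, g(-0.75) = 1.0625, g(2.25) = -3.4375.
Sum = Σ Δt_i · g(t_i).
Sum = -9.234375.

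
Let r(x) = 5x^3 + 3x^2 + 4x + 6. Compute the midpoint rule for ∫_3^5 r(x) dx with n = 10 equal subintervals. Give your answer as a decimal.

Δx = (5 − 3)/10 = 0.2.
Midpoints: 3.1, 3.3, 3.5, 3.7, 3.9, 4.1, 4.3, 4.5, 4.7, 4.9.
r(3.1) = 196.185, r(3.3) = 231.555, r(3.5) = 271.125, r(3.7) = 315.135, r(3.9) = 363.825, r(4.1) = 417.435, r(4.3) = 476.205, r(4.5) = 540.375, r(4.7) = 610.185, r(4.9) = 685.875.
Sum = Δx · [r(3.1) + r(3.3) + r(3.5) + ...].
Sum = 821.58.

821.58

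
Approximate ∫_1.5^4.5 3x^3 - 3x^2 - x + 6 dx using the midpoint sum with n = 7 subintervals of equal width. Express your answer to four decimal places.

223.8980

Δx = (4.5 − 1.5)/7 = 3/7.
Midpoints: 12/7, 15/7, 18/7, 3, 24/7, 27/7, 30/7.
f(12/7) = 3630/343, f(15/7) = 6723/343, f(18/7) = 11868/343, f(3) = 57, f(24/7) = 30258/343, f(27/7) = 44475/343, f(30/7) = 62688/343.
Sum = Δx · [f(12/7) + f(15/7) + f(18/7) + ...].
Sum ≈ 223.8980.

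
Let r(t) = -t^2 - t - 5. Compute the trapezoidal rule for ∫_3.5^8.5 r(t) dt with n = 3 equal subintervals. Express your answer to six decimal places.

Δt = (8.5 − 3.5)/3 = 5/3.
r(3.5) = -20.75, r(31/6) = -1327/36, r(41/6) = -2107/36, r(8.5) = -85.75.
T_3 = (Δt/2)·[r(t_0) + 2r(t_1) + 2r(t_2) + r(t_3)].
Sum ≈ -247.731481.

-247.731481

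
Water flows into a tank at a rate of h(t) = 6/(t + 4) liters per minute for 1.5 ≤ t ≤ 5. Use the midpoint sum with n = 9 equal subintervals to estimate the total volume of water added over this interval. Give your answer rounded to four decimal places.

2.9541

Δt = (5 − 1.5)/9 = 7/18.
Midpoints: 61/36, 25/12, 89/36, 103/36, 3.25, 131/36, 145/36, 53/12, 173/36.
h(61/36) = 216/205, h(25/12) = 72/73, h(89/36) = 216/233, h(103/36) = 216/247, h(3.25) = 24/29, h(131/36) = 216/275, h(145/36) = 216/289, h(53/12) = 72/101, h(173/36) = 216/317.
Sum = Δt · [h(61/36) + h(25/12) + h(89/36) + ...].
Sum ≈ 2.9541.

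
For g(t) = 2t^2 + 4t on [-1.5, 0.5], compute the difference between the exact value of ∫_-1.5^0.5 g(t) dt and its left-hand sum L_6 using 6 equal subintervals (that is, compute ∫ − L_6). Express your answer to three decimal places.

0.593

Exact integral: ∫_-1.5^0.5 g(t) dt ≈ -1.66667.
L_6 ≈ -2.25926.
Error ≈ -1.66667 − (-2.25926) ≈ 0.593.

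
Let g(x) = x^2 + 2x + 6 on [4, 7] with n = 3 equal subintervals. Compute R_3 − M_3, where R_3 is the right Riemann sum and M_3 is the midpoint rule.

R_3 = 164.
M_3 = 143.75.
R_3 − M_3 = 20.25.

20.25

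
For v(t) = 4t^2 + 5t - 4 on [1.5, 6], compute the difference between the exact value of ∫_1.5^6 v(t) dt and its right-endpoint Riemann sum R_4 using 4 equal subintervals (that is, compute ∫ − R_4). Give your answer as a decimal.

-92.390625

Exact integral: ∫_1.5^6 v(t) dt = 349.875.
R_4 = 442.265625.
Error = 349.875 − 442.265625 = -92.390625.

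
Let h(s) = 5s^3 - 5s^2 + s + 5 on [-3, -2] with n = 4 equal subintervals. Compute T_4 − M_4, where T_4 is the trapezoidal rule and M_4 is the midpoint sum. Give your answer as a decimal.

T_4 = -110.859375.
M_4 = -110.1953125.
T_4 − M_4 = -0.6640625.

-0.6640625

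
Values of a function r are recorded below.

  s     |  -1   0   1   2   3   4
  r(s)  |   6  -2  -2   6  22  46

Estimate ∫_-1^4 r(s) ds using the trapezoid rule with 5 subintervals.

50

Δs = 1.
T_5 = (1/2)·[6 + 2·(-2) + 2·(-2) + 2·6 + 2·22 + 46] = 50.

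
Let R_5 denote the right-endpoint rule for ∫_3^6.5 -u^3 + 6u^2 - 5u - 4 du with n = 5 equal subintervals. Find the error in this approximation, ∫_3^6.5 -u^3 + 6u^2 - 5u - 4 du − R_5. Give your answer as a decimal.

25.326875

Exact integral: ∫_3^6.5 f(u) du = -27.890625.
R_5 = -53.2175.
Error = -27.890625 − (-53.2175) = 25.326875.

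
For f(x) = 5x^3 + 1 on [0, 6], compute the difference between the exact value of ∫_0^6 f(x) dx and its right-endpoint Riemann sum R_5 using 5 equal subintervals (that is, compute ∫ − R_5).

Exact integral: ∫_0^6 f(x) dx = 1626.
R_5 = 2338.8.
Error = 1626 − 2338.8 = -712.8.

-712.8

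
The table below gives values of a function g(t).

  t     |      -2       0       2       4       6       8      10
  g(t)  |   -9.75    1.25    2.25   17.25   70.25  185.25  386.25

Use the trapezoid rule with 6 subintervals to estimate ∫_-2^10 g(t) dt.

Δt = 2.
T_6 = (2/2)·[(-9.75) + 2·1.25 + 2·2.25 + 2·17.25 + 2·70.25 + 2·185.25 + 386.25] = 929.

929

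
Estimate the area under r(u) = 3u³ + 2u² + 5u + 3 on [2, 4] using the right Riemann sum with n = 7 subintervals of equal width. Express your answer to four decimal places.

282.9796

Δu = (4 − 2)/7 = 2/7.
Right endpoints: 16/7, 18/7, 20/7, 22/7, 24/7, 26/7, 4.
r(16/7) = 20821/343, r(18/7) = 27471/343, r(20/7) = 35529/343, r(22/7) = 45139/343, r(24/7) = 56445/343, r(26/7) = 69591/343, r(4) = 247.
Sum = Δu · [r(16/7) + r(18/7) + r(20/7) + ...].
Sum ≈ 282.9796.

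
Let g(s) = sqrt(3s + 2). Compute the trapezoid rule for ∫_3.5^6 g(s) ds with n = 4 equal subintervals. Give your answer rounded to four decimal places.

10.0523

Δs = (6 − 3.5)/4 = 0.625.
g(3.5) ≈ 3.5355, g(4.125) ≈ 3.7914, g(4.75) ≈ 4.0311, g(5.375) ≈ 4.2573, g(6) ≈ 4.4721.
T_4 = (Δs/2)·[g(s_0) + 2g(s_1) + 2g(s_2) + 2g(s_3) + g(s_4)].
Sum ≈ 10.0523.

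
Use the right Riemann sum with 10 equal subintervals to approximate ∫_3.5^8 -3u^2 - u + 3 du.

-517.899375

Δu = (8 − 3.5)/10 = 0.45.
Right endpoints: 3.95, 4.4, 4.85, 5.3, 5.75, 6.2, 6.65, 7.1, 7.55, 8.
f(3.95) = -47.7575, f(4.4) = -59.48, f(4.85) = -72.4175, f(5.3) = -86.57, f(5.75) = -101.9375, f(6.2) = -118.52, f(6.65) = -136.3175, f(7.1) = -155.33, f(7.55) = -175.5575, f(8) = -197.
Sum = Δu · [f(3.95) + f(4.4) + f(4.85) + ...].
Sum = -517.899375.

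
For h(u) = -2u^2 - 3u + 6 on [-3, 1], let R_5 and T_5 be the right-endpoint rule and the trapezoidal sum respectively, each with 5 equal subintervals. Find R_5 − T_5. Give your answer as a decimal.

R_5 = 18.08.
T_5 = 16.48.
R_5 − T_5 = 1.6.

1.6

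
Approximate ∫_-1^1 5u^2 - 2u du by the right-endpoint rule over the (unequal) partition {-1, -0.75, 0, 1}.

Subinterval widths: 0.25, 0.75, 1.
Right endpoints: -0.75, 0, 1.
f(-0.75) = 4.3125, f(0) = 0, f(1) = 3.
Sum = Σ Δu_i · f(u_i).
Sum = 4.078125.

4.078125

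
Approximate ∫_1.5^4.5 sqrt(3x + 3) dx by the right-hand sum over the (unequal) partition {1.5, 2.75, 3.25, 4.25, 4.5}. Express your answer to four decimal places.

Subinterval widths: 1.25, 0.5, 1, 0.25.
Right endpoints: 2.75, 3.25, 4.25, 4.5.
f(2.75) ≈ 3.3541, f(3.25) ≈ 3.5707, f(4.25) ≈ 3.9686, f(4.5) ≈ 4.0620.
Sum = Σ Δx_i · f(x_i).
Sum ≈ 10.9621.

10.9621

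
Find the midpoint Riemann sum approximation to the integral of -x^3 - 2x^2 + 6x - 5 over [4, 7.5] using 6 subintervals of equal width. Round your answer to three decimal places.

-860.438

Δx = (7.5 − 4)/6 = 7/12.
Midpoints: 103/24, 4.875, 131/24, 145/24, 6.625, 173/24.
f(103/24) = -1315111/13824, f(4.875) = -71239/512, f(131/24) = -2688203/13824, f(145/24) = -3625825/13824, f(6.625) = -176029/512, f(173/24) = -6085541/13824.
Sum = Δx · [f(103/24) + f(4.875) + f(131/24) + ...].
Sum ≈ -860.438.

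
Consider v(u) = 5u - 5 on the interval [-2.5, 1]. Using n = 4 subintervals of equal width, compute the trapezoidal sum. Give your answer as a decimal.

Δu = (1 − (-2.5))/4 = 0.875.
v(-2.5) = -17.5, v(-1.625) = -13.125, v(-0.75) = -8.75, v(0.125) = -4.375, v(1) = 0.
T_4 = (Δu/2)·[v(u_0) + 2v(u_1) + 2v(u_2) + 2v(u_3) + v(u_4)].
Sum = -30.625.

-30.625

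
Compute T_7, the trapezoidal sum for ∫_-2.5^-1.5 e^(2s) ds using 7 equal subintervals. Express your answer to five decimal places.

Δs = (-1.5 − (-2.5))/7 = 1/7.
f(-2.5) ≈ 0.00674, f(-33/14) ≈ 0.00897, f(-31/14) ≈ 0.01193, f(-29/14) ≈ 0.01588, f(-27/14) ≈ 0.02113, f(-25/14) ≈ 0.02812, f(-23/14) ≈ 0.03741, f(-1.5) ≈ 0.04979.
T_7 = (Δs/2)·[f(s_0) + 2f(s_1) + ... + 2f(s_{6}) + f(s_7)].
Sum ≈ 0.02167.

0.02167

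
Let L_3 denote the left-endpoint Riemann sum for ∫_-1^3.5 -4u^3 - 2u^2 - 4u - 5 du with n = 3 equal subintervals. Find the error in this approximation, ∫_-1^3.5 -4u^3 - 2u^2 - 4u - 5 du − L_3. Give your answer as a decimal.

-133.3125

Exact integral: ∫_-1^3.5 f(u) du = -223.3125.
L_3 = -90.
Error = -223.3125 − (-90) = -133.3125.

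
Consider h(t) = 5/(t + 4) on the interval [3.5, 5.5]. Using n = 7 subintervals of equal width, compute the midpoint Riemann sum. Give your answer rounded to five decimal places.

1.18183

Δt = (5.5 − 3.5)/7 = 2/7.
Midpoints: 51/14, 55/14, 59/14, 4.5, 67/14, 71/14, 75/14.
h(51/14) = 70/107, h(55/14) = 70/111, h(59/14) = 14/23, h(4.5) = 10/17, h(67/14) = 70/123, h(71/14) = 70/127, h(75/14) = 70/131.
Sum = Δt · [h(51/14) + h(55/14) + h(59/14) + ...].
Sum ≈ 1.18183.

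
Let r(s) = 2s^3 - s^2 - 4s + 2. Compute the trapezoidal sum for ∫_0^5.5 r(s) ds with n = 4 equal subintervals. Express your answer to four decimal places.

Δs = (5.5 − 0)/4 = 1.375.
r(0) = 2, r(1.375) = -0.19140625, r(2.75) = 25.03125, r(4.125) = 108.86328125, r(5.5) = 282.5.
T_4 = (Δs/2)·[r(s_0) + 2r(s_1) + 2r(s_2) + 2r(s_3) + r(s_4)].
Sum ≈ 379.4355.

379.4355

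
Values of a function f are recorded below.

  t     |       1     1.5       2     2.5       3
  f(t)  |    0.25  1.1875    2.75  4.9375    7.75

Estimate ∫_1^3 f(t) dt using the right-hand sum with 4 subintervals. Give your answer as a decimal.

Δt = 0.5.
Sum = 0.5·[1.1875 + 2.75 + 4.9375 + 7.75] = 8.3125.

8.3125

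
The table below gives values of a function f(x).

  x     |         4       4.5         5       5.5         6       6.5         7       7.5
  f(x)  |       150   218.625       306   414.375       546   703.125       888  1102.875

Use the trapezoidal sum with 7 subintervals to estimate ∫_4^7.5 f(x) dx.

1851.28125

Δx = 0.5.
T_7 = (0.5/2)·[150 + 2·218.625 + 2·306 + 2·414.375 + 2·546 + 2·703.125 + 2·888 + 1102.875] = 1851.28125.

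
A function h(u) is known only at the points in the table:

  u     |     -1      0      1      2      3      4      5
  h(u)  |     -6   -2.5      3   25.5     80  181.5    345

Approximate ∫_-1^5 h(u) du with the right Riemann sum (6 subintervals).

Δu = 1.
Sum = 1·[(-2.5) + 3 + 25.5 + 80 + 181.5 + 345] = 632.5.

632.5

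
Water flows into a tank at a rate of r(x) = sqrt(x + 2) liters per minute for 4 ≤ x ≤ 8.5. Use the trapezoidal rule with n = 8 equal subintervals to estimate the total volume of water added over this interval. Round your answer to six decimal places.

12.883320

Δx = (8.5 − 4)/8 = 0.5625.
r(4) ≈ 2.449490, r(4.5625) ≈ 2.561738, r(5.125) ≈ 2.669270, r(5.6875) ≈ 2.772634, r(6.25) ≈ 2.872281, r(6.8125) ≈ 2.968586, r(7.375) ≈ 3.061862, r(7.9375) ≈ 3.152380, r(8.5) ≈ 3.240370.
T_8 = (Δx/2)·[r(x_0) + 2r(x_1) + ... + 2r(x_{7}) + r(x_8)].
Sum ≈ 12.883320.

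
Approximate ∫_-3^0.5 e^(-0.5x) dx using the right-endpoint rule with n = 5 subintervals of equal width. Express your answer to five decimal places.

6.18521

Δx = (0.5 − (-3))/5 = 0.7.
Right endpoints: -2.3, -1.6, -0.9, -0.2, 0.5.
f(-2.3) ≈ 3.15819, f(-1.6) ≈ 2.22554, f(-0.9) ≈ 1.56831, f(-0.2) ≈ 1.10517, f(0.5) ≈ 0.77880.
Sum = Δx · [f(-2.3) + f(-1.6) + f(-0.9) + f(-0.2) + f(0.5)].
Sum ≈ 6.18521.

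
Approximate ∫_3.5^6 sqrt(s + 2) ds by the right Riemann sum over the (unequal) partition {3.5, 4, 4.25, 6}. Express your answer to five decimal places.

Subinterval widths: 0.5, 0.25, 1.75.
Right endpoints: 4, 4.25, 6.
f(4) ≈ 2.44949, f(4.25) ≈ 2.50000, f(6) ≈ 2.82843.
Sum = Σ Δs_i · f(s_i).
Sum ≈ 6.79949.

6.79949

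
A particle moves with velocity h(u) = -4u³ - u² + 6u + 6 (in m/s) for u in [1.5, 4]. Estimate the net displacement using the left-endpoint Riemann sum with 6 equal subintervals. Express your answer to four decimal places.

Δu = (4 − 1.5)/6 = 5/12.
Left endpoints: 1.5, 23/12, 7/3, 2.75, 19/6, 43/12.
h(1.5) = -0.75, h(23/12) = -3097/216, h(7/3) = -979/27, h(2.75) = -68.25, h(19/6) = -12101/108, h(43/12) = -36587/216.
Sum = Δu · [h(1.5) + h(23/12) + h(7/3) + ...].
Sum ≈ -167.0949.

-167.0949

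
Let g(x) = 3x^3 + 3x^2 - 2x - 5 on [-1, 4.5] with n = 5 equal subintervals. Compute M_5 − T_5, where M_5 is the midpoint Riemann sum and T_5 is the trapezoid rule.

M_5 = 341.7734375.
T_5 = 372.96875.
M_5 − T_5 = -31.1953125.

-31.1953125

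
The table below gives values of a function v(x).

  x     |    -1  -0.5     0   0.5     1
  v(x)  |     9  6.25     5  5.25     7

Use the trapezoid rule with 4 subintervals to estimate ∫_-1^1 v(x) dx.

Δx = 0.5.
T_4 = (0.5/2)·[9 + 2·6.25 + 2·5 + 2·5.25 + 7] = 12.25.

12.25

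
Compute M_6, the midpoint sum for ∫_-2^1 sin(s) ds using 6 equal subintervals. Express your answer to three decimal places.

-0.966

Δs = (1 − (-2))/6 = 0.5.
Midpoints: -1.75, -1.25, -0.75, -0.25, 0.25, 0.75.
f(-1.75) ≈ -0.984, f(-1.25) ≈ -0.949, f(-0.75) ≈ -0.682, f(-0.25) ≈ -0.247, f(0.25) ≈ 0.247, f(0.75) ≈ 0.682.
Sum = Δs · [f(-1.75) + f(-1.25) + f(-0.75) + ...].
Sum ≈ -0.966.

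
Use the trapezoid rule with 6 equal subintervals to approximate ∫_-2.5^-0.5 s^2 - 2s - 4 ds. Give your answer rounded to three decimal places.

3.204

Δs = (-0.5 − (-2.5))/6 = 1/3.
f(-2.5) = 7.25, f(-13/6) = 181/36, f(-11/6) = 109/36, f(-1.5) = 1.25, f(-7/6) = -11/36, f(-5/6) = -59/36, f(-0.5) = -2.75.
T_6 = (Δs/2)·[f(s_0) + 2f(s_1) + ... + 2f(s_{5}) + f(s_6)].
Sum ≈ 3.204.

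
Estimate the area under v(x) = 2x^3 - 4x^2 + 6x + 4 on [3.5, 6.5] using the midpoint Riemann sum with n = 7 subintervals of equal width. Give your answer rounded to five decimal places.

609.30612

Δx = (6.5 − 3.5)/7 = 3/7.
Midpoints: 26/7, 29/7, 32/7, 5, 38/7, 41/7, 44/7.
v(26/7) = 25240/343, v(29/7) = 35128/343, v(32/7) = 47644/343, v(5) = 184, v(38/7) = 81856/343, v(41/7) = 104200/343, v(44/7) = 130468/343.
Sum = Δx · [v(26/7) + v(29/7) + v(32/7) + ...].
Sum ≈ 609.30612.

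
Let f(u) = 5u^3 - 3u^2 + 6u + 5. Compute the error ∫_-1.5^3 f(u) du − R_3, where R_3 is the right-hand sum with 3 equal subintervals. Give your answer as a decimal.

Exact integral: ∫_-1.5^3 f(u) du = 107.296875.
R_3 = 240.1875.
Error = 107.296875 − 240.1875 = -132.890625.

-132.890625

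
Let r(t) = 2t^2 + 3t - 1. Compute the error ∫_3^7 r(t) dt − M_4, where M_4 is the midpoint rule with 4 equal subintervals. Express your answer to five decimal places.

0.66667

Exact integral: ∫_3^7 r(t) dt ≈ 266.6666667.
M_4 = 266.
Error ≈ 266.6666667 − 266 ≈ 0.66667.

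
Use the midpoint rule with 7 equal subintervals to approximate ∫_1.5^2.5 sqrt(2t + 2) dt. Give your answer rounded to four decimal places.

2.4467

Δt = (2.5 − 1.5)/7 = 1/7.
Midpoints: 11/7, 12/7, 13/7, 2, 15/7, 16/7, 17/7.
f(11/7) ≈ 2.2678, f(12/7) ≈ 2.3299, f(13/7) ≈ 2.3905, f(2) ≈ 2.4495, f(15/7) ≈ 2.5071, f(16/7) ≈ 2.5635, f(17/7) ≈ 2.6186.
Sum = Δt · [f(11/7) + f(12/7) + f(13/7) + ...].
Sum ≈ 2.4467.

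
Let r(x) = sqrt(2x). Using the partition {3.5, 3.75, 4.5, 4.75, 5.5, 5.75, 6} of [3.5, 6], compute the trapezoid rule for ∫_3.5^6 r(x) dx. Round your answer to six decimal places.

Subinterval widths: 0.25, 0.75, 0.25, 0.75, 0.25, 0.25.
r(3.5) ≈ 2.645751, r(3.75) ≈ 2.738613, r(4.5) ≈ 3.000000, r(4.75) ≈ 3.082207, r(5.5) ≈ 3.316625, r(5.75) ≈ 3.391165, r(6) ≈ 3.464102.
On each subinterval the trapezoid contributes (Δx_i/2)·[r(x_{i-1}) + r(x_i)].
Sum ≈ 7.680245.

7.680245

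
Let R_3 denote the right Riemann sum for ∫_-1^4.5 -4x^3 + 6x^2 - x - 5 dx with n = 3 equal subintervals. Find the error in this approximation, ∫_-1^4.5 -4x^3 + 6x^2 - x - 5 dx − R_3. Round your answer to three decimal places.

Exact integral: ∫_-1^4.5 f(x) dx = -261.9375.
R_3 ≈ -545.11111.
Error ≈ -261.9375 − (-545.11111) ≈ 283.174.

283.174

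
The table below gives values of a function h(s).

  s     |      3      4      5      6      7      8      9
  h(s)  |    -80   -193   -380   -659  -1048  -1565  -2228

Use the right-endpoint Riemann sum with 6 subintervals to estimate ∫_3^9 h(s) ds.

Δs = 1.
Sum = 1·[(-193) + (-380) + (-659) + (-1048) + (-1565) + (-2228)] = -6073.

-6073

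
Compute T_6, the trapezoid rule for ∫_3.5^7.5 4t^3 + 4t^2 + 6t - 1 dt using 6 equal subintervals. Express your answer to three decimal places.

3668.074

Δt = (7.5 − 3.5)/6 = 2/3.
f(3.5) = 240.5, f(25/6) = 20671/54, f(29/6) = 30947/54, f(5.5) = 818.5, f(37/6) = 60811/54, f(41/6) = 81167/54, f(7.5) = 1956.5.
T_6 = (Δt/2)·[f(t_0) + 2f(t_1) + ... + 2f(t_{5}) + f(t_6)].
Sum ≈ 3668.074.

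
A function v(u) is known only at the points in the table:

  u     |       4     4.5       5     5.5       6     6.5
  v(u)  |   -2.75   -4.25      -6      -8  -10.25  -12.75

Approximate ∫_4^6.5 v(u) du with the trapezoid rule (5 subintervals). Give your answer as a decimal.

Δu = 0.5.
T_5 = (0.5/2)·[(-2.75) + 2·(-4.25) + 2·(-6) + 2·(-8) + 2·(-10.25) + (-12.75)] = -18.125.

-18.125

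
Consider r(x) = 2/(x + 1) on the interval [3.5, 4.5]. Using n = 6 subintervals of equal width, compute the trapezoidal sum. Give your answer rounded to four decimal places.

Δx = (4.5 − 3.5)/6 = 1/6.
r(3.5) = 4/9, r(11/3) = 3/7, r(23/6) = 12/29, r(4) = 0.4, r(25/6) = 12/31, r(13/3) = 0.375, r(4.5) = 4/11.
T_6 = (Δx/2)·[r(x_0) + 2r(x_1) + ... + 2r(x_{5}) + r(x_6)].
Sum ≈ 0.4014.

0.4014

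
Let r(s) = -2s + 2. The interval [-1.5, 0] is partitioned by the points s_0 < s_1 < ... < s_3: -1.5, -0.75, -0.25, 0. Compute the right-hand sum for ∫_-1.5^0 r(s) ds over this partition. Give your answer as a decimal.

Subinterval widths: 0.75, 0.5, 0.25.
Right endpoints: -0.75, -0.25, 0.
r(-0.75) = 3.5, r(-0.25) = 2.5, r(0) = 2.
Sum = Σ Δs_i · r(s_i).
Sum = 4.375.

4.375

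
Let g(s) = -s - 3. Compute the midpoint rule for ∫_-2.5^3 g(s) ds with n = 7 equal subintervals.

Δs = (3 − (-2.5))/7 = 11/14.
Midpoints: -59/28, -37/28, -15/28, 0.25, 29/28, 51/28, 73/28.
g(-59/28) = -25/28, g(-37/28) = -47/28, g(-15/28) = -69/28, g(0.25) = -3.25, g(29/28) = -113/28, g(51/28) = -135/28, g(73/28) = -157/28.
Sum = Δs · [g(-59/28) + g(-37/28) + g(-15/28) + ...].
Sum = -17.875.

-17.875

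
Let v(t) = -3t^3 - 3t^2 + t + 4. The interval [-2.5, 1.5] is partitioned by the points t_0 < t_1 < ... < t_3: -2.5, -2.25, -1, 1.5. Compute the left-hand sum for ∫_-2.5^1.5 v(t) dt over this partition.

Subinterval widths: 0.25, 1.25, 2.5.
Left endpoints: -2.5, -2.25, -1.
v(-2.5) = 29.625, v(-2.25) = 20.734375, v(-1) = 3.
Sum = Σ Δt_i · v(t_i).
Sum = 40.82421875.

40.82421875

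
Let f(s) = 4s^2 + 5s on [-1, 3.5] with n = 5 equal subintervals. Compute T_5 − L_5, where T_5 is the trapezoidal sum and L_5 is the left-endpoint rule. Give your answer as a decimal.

T_5 = 89.055.
L_5 = 58.68.
T_5 − L_5 = 30.375.

30.375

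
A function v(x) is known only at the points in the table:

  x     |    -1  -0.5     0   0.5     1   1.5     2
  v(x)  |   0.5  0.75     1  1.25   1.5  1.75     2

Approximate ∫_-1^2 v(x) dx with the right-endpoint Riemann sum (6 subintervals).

Δx = 0.5.
Sum = 0.5·[0.75 + 1 + 1.25 + 1.5 + 1.75 + 2] = 4.125.

4.125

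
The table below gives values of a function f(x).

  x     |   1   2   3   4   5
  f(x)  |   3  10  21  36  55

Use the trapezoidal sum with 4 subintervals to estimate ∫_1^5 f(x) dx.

96

Δx = 1.
T_4 = (1/2)·[3 + 2·10 + 2·21 + 2·36 + 55] = 96.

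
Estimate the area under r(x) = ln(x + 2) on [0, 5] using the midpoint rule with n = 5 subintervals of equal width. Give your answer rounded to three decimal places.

Δx = (5 − 0)/5 = 1.
Midpoints: 0.5, 1.5, 2.5, 3.5, 4.5.
r(0.5) ≈ 0.916, r(1.5) ≈ 1.253, r(2.5) ≈ 1.504, r(3.5) ≈ 1.705, r(4.5) ≈ 1.872.
Sum = Δx · [r(0.5) + r(1.5) + r(2.5) + r(3.5) + r(4.5)].
Sum ≈ 7.250.

7.250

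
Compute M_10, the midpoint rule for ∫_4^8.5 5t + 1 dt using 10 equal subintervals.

Δt = (8.5 − 4)/10 = 0.45.
Midpoints: 4.225, 4.675, 5.125, 5.575, 6.025, 6.475, 6.925, 7.375, 7.825, 8.275.
f(4.225) = 22.125, f(4.675) = 24.375, f(5.125) = 26.625, f(5.575) = 28.875, f(6.025) = 31.125, f(6.475) = 33.375, f(6.925) = 35.625, f(7.375) = 37.875, f(7.825) = 40.125, f(8.275) = 42.375.
Sum = Δt · [f(4.225) + f(4.675) + f(5.125) + ...].
Sum = 145.125.

145.125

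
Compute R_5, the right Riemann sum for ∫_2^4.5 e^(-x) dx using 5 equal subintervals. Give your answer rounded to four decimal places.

Δx = (4.5 − 2)/5 = 0.5.
Right endpoints: 2.5, 3, 3.5, 4, 4.5.
f(2.5) ≈ 0.0821, f(3) ≈ 0.0498, f(3.5) ≈ 0.0302, f(4) ≈ 0.0183, f(4.5) ≈ 0.0111.
Sum = Δx · [f(2.5) + f(3) + f(3.5) + f(4) + f(4.5)].
Sum ≈ 0.0957.

0.0957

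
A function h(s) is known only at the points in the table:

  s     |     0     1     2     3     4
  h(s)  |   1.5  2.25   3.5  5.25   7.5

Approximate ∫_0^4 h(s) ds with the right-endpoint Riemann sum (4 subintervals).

Δs = 1.
Sum = 1·[2.25 + 3.5 + 5.25 + 7.5] = 18.5.

18.5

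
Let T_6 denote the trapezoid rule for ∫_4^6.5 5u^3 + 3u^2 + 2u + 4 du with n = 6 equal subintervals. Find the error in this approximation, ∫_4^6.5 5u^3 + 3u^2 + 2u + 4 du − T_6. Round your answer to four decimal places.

Exact integral: ∫_4^6.5 f(u) du = 2158.203125.
T_6 ≈ 2164.116753.
Error ≈ 2158.203125 − 2164.116753 ≈ -5.9136.

-5.9136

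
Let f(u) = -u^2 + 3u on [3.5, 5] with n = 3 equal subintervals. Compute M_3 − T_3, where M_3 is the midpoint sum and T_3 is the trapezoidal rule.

M_3 = -8.21875.
T_3 = -8.3125.
M_3 − T_3 = 0.09375.

0.09375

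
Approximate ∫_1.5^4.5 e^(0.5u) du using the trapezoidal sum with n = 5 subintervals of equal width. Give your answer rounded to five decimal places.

Δu = (4.5 − 1.5)/5 = 0.6.
f(1.5) ≈ 2.11700, f(2.1) ≈ 2.85765, f(2.7) ≈ 3.85743, f(3.3) ≈ 5.20698, f(3.9) ≈ 7.02869, f(4.5) ≈ 9.48774.
T_5 = (Δu/2)·[f(u_0) + 2f(u_1) + ... + 2f(u_{4}) + f(u_5)].
Sum ≈ 14.85187.

14.85187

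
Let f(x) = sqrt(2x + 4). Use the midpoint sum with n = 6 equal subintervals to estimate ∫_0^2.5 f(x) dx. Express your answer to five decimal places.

6.33454

Δx = (2.5 − 0)/6 = 5/12.
Midpoints: 5/24, 0.625, 25/24, 35/24, 1.875, 55/24.
f(5/24) ≈ 2.10159, f(0.625) ≈ 2.29129, f(25/24) ≈ 2.46644, f(35/24) ≈ 2.62996, f(1.875) ≈ 2.78388, f(55/24) ≈ 2.92973.
Sum = Δx · [f(5/24) + f(0.625) + f(25/24) + ...].
Sum ≈ 6.33454.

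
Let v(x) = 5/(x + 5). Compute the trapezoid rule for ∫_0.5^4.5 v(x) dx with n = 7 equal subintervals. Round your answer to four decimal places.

Δx = (4.5 − 0.5)/7 = 4/7.
v(0.5) = 10/11, v(15/14) = 14/17, v(23/14) = 70/93, v(31/14) = 70/101, v(39/14) = 70/109, v(47/14) = 70/117, v(55/14) = 0.56, v(4.5) = 10/19.
T_7 = (Δx/2)·[v(x_0) + 2v(x_1) + ... + 2v(x_{6}) + v(x_7)].
Sum ≈ 2.7357.

2.7357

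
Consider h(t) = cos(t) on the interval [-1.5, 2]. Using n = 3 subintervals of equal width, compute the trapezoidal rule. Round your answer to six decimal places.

1.685442

Δt = (2 − (-1.5))/3 = 7/6.
h(-1.5) ≈ 0.070737, h(-1/3) ≈ 0.944957, h(5/6) ≈ 0.672412, h(2) ≈ -0.416147.
T_3 = (Δt/2)·[h(t_0) + 2h(t_1) + 2h(t_2) + h(t_3)].
Sum ≈ 1.685442.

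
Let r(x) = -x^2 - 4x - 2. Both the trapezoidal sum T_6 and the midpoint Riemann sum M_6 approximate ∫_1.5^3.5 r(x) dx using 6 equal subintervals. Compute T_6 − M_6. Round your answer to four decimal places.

T_6 ≈ -37.203704.
M_6 ≈ -37.148148.
T_6 − M_6 ≈ -0.0556.

-0.0556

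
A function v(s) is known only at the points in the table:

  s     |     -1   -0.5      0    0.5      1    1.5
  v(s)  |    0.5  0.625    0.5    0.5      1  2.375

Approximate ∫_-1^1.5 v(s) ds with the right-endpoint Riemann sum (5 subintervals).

Δs = 0.5.
Sum = 0.5·[0.625 + 0.5 + 0.5 + 1 + 2.375] = 2.5.

2.5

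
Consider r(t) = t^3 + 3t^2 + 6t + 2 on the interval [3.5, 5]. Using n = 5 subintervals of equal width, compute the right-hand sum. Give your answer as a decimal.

Δt = (5 − 3.5)/5 = 0.3.
Right endpoints: 3.8, 4.1, 4.4, 4.7, 5.
r(3.8) = 122.992, r(4.1) = 145.951, r(4.4) = 171.664, r(4.7) = 200.293, r(5) = 232.
Sum = Δt · [r(3.8) + r(4.1) + r(4.4) + r(4.7) + r(5)].
Sum = 261.87.

261.87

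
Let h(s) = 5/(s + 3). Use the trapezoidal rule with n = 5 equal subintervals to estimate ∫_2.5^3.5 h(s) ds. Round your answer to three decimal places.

Δs = (3.5 − 2.5)/5 = 0.2.
h(2.5) = 10/11, h(2.7) = 50/57, h(2.9) = 50/59, h(3.1) = 50/61, h(3.3) = 50/63, h(3.5) = 10/13.
T_5 = (Δs/2)·[h(s_0) + 2h(s_1) + ... + 2h(s_{4}) + h(s_5)].
Sum ≈ 0.835.

0.835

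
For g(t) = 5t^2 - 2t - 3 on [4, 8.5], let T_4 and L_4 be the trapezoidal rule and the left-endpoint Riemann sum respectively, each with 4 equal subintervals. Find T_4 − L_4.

T_4 = 851.87109375.
L_4 = 698.73046875.
T_4 − L_4 = 153.140625.

153.140625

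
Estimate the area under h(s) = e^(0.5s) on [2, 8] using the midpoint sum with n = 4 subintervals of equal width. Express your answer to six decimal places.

101.367182

Δs = (8 − 2)/4 = 1.5.
Midpoints: 2.75, 4.25, 5.75, 7.25.
h(2.75) ≈ 3.955077, h(4.25) ≈ 8.372897, h(5.75) ≈ 17.725424, h(7.25) ≈ 37.524723.
Sum = Δs · [h(2.75) + h(4.25) + h(5.75) + h(7.25)].
Sum ≈ 101.367182.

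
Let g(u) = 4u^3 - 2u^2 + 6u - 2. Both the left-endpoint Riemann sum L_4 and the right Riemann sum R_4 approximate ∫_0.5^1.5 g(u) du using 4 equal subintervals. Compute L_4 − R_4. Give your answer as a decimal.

L_4 = 5.0625.
R_4 = 8.8125.
L_4 − R_4 = -3.75.

-3.75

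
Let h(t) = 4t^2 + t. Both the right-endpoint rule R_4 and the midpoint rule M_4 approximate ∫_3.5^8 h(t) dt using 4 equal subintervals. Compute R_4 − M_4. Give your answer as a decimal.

R_4 = 774.140625.
M_4 = 649.4765625.
R_4 − M_4 = 124.6640625.

124.6640625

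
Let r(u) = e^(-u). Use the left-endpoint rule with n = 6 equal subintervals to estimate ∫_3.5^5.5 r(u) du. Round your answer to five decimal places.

Δu = (5.5 − 3.5)/6 = 1/3.
Left endpoints: 3.5, 23/6, 25/6, 4.5, 29/6, 31/6.
r(3.5) ≈ 0.03020, r(23/6) ≈ 0.02164, r(25/6) ≈ 0.01550, r(4.5) ≈ 0.01111, r(29/6) ≈ 0.00796, r(31/6) ≈ 0.00570.
Sum = Δu · [r(3.5) + r(23/6) + r(25/6) + ...].
Sum ≈ 0.03070.

0.03070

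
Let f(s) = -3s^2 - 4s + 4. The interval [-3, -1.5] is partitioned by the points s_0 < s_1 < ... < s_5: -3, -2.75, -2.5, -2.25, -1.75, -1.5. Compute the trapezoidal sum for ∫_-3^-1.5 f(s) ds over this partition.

-4.21875

Subinterval widths: 0.25, 0.25, 0.25, 0.5, 0.25.
f(-3) = -11, f(-2.75) = -7.6875, f(-2.5) = -4.75, f(-2.25) = -2.1875, f(-1.75) = 1.8125, f(-1.5) = 3.25.
On each subinterval the trapezoid contributes (Δs_i/2)·[f(s_{i-1}) + f(s_i)].
Sum = -4.21875.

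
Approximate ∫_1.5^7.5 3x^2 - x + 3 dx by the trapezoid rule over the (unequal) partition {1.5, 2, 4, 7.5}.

Subinterval widths: 0.5, 2, 3.5.
f(1.5) = 8.25, f(2) = 13, f(4) = 47, f(7.5) = 164.25.
On each subinterval the trapezoid contributes (Δx_i/2)·[f(x_{i-1}) + f(x_i)].
Sum = 435.

435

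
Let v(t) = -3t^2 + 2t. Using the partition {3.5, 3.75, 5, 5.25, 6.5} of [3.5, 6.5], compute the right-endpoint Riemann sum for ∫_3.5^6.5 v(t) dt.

-250.15625

Subinterval widths: 0.25, 1.25, 0.25, 1.25.
Right endpoints: 3.75, 5, 5.25, 6.5.
v(3.75) = -34.6875, v(5) = -65, v(5.25) = -72.1875, v(6.5) = -113.75.
Sum = Σ Δt_i · v(t_i).
Sum = -250.15625.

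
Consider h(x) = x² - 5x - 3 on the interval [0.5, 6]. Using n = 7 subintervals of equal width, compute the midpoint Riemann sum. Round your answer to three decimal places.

-34.200

Δx = (6 − 0.5)/7 = 11/14.
Midpoints: 25/28, 47/28, 69/28, 3.25, 113/28, 135/28, 157/28.
h(25/28) = -5227/784, h(47/28) = -6723/784, h(69/28) = -7251/784, h(3.25) = -8.6875, h(113/28) = -5403/784, h(135/28) = -3027/784, h(157/28) = 317/784.
Sum = Δx · [h(25/28) + h(47/28) + h(69/28) + ...].
Sum ≈ -34.200.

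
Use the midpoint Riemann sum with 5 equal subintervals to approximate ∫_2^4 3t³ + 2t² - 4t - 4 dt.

184.56

Δt = (4 − 2)/5 = 0.4.
Midpoints: 2.2, 2.6, 3, 3.4, 3.8.
f(2.2) = 28.824, f(2.6) = 51.848, f(3) = 83, f(3.4) = 123.432, f(3.8) = 174.296.
Sum = Δt · [f(2.2) + f(2.6) + f(3) + f(3.4) + f(3.8)].
Sum = 184.56.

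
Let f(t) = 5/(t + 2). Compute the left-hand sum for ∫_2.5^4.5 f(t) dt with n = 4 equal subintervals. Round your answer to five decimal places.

Δt = (4.5 − 2.5)/4 = 0.5.
Left endpoints: 2.5, 3, 3.5, 4.
f(2.5) = 10/9, f(3) = 1, f(3.5) = 10/11, f(4) = 5/6.
Sum = Δt · [f(2.5) + f(3) + f(3.5) + f(4)].
Sum ≈ 1.92677.

1.92677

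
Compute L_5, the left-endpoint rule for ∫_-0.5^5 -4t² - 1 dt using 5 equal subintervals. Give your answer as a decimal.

Δt = (5 − (-0.5))/5 = 1.1.
Left endpoints: -0.5, 0.6, 1.7, 2.8, 3.9.
f(-0.5) = -2, f(0.6) = -2.44, f(1.7) = -12.56, f(2.8) = -32.36, f(3.9) = -61.84.
Sum = Δt · [f(-0.5) + f(0.6) + f(1.7) + f(2.8) + f(3.9)].
Sum = -122.32.

-122.32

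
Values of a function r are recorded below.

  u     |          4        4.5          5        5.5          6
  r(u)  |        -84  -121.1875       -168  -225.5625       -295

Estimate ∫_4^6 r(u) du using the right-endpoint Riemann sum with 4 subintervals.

-404.875

Δu = 0.5.
Sum = 0.5·[(-121.1875) + (-168) + (-225.5625) + (-295)] = -404.875.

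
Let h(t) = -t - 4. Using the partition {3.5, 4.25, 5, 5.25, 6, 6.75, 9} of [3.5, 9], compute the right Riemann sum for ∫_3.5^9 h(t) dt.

-60.0625

Subinterval widths: 0.75, 0.75, 0.25, 0.75, 0.75, 2.25.
Right endpoints: 4.25, 5, 5.25, 6, 6.75, 9.
h(4.25) = -8.25, h(5) = -9, h(5.25) = -9.25, h(6) = -10, h(6.75) = -10.75, h(9) = -13.
Sum = Σ Δt_i · h(t_i).
Sum = -60.0625.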